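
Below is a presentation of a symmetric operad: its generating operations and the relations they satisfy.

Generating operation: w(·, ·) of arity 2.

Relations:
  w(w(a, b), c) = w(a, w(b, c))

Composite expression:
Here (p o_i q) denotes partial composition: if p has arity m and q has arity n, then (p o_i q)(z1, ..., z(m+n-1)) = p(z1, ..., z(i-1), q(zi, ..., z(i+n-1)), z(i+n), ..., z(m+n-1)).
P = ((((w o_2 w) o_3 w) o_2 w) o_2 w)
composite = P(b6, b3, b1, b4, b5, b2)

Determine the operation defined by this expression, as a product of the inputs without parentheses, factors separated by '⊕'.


b6 ⊕ b3 ⊕ b1 ⊕ b4 ⊕ b5 ⊕ b2

Key point: w is associative — brackets drop, the b-order remains.
w(b3, b1) spells out as b3 ⊕ b1
w(w(b3, b1), b4) spells out as b3 ⊕ b1 ⊕ b4
w(b5, b2) spells out as b5 ⊕ b2
w(w(w(b3, b1), b4), w(b5, b2)) spells out as b3 ⊕ b1 ⊕ b4 ⊕ b5 ⊕ b2
w(b6, w(w(w(b3, b1), b4), w(b5, b2))) spells out as b6 ⊕ b3 ⊕ b1 ⊕ b4 ⊕ b5 ⊕ b2


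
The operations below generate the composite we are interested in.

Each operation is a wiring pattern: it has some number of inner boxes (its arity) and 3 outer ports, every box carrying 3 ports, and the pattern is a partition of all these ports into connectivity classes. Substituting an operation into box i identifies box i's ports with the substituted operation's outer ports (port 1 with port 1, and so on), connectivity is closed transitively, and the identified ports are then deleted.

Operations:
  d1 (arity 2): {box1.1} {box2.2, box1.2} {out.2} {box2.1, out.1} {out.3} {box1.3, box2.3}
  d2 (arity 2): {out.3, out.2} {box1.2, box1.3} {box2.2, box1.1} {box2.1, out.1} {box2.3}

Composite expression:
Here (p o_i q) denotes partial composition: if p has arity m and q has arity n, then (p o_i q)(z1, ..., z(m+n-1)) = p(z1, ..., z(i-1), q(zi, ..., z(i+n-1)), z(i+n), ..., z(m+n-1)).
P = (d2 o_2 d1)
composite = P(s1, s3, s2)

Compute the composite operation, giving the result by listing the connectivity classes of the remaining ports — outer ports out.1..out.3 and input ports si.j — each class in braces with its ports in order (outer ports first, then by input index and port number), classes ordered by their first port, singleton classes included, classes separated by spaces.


{out.1, s2.1} {out.2, out.3} {s1.1} {s1.2, s1.3} {s2.2, s3.2} {s2.3, s3.3} {s3.1}

Treat the ports identified at d2 as solder joints: merge, then drop.
the subtree at d1 composes to {out.1, s2.1} {out.2} {out.3} {s2.2, s3.2} {s2.3, s3.3} {s3.1} on (s3, s2); out.j = own outer ports
the subtree at d2 composes to {out.1, s2.1} {out.2, out.3} {s1.1} {s1.2, s1.3} {s2.2, s3.2} {s2.3, s3.3} {s3.1} on (s1, s3, s2); out.j = own outer ports


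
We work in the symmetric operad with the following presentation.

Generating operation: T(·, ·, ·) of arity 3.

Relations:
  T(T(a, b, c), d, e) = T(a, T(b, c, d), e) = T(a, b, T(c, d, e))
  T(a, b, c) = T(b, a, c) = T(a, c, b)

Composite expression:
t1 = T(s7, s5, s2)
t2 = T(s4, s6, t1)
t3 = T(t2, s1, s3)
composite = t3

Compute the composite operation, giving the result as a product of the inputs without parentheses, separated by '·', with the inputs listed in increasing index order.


s1 · s2 · s3 · s4 · s5 · s6 · s7

Key point: T commutes, so take the s-inputs in any fixed order.
T(s7, s5, s2) reduces to s7 · s5 · s2
T(s4, s6, T(s7, s5, s2)) reduces to s4 · s6 · s7 · s5 · s2
T(T(s4, s6, T(s7, s5, s2)), s1, s3) reduces to s4 · s6 · s7 · s5 · s2 · s1 · s3
putting the inputs in ascending order: s1 · s2 · s3 · s4 · s5 · s6 · s7


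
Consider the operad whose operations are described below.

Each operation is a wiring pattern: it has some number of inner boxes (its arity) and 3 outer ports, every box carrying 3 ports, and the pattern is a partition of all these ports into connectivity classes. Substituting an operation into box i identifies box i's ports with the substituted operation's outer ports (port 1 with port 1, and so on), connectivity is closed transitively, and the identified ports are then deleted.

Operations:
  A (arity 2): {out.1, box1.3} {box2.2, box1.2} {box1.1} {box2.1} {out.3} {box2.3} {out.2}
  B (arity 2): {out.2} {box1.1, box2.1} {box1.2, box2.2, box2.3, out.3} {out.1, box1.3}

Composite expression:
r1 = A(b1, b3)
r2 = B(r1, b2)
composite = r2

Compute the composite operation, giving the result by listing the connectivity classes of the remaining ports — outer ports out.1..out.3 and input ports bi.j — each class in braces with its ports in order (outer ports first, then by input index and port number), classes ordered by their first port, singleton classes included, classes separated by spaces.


{out.1} {out.2} {out.3, b2.2, b2.3} {b1.1} {b1.2, b3.2} {b1.3, b2.1} {b3.1} {b3.3}


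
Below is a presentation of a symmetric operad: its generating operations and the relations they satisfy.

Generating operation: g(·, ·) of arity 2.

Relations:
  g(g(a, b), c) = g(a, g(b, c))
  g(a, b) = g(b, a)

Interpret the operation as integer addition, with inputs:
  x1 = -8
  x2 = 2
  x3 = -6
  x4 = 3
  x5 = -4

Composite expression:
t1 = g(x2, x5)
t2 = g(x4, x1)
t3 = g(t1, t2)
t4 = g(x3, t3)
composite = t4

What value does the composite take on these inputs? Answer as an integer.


-13

g(x2, x5) = -2
g(x4, x1) = -5
g(g(x2, x5), g(x4, x1)) = -7
g(x3, g(g(x2, x5), g(x4, x1))) = -13


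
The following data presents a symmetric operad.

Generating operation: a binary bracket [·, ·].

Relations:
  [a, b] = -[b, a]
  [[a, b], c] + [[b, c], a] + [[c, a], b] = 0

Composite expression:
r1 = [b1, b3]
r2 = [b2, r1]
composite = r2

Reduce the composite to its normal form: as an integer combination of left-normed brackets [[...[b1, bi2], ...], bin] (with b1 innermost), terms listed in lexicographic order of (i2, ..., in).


-[[b1, b3], b2]

In the tensor algebra, words opening b1 carry the b1-anchored form.
Composite bracket: [b2, [b1, b3]]
Each bracket splits as ab - ba, giving 4 signed words (2^2 = 4).
The b1-initial words carry the normal form:
  b1b3b2 appears with sign -1, giving the term -[[b1, b3], b2]


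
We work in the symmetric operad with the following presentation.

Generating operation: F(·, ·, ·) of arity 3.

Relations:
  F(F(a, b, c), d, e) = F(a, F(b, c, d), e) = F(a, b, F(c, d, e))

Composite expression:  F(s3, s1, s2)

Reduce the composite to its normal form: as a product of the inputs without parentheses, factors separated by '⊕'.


s3 ⊕ s1 ⊕ s2

Key point: F is associative — brackets drop, the s-order remains.
F(s3, s1, s2) collapses to s3 ⊕ s1 ⊕ s2


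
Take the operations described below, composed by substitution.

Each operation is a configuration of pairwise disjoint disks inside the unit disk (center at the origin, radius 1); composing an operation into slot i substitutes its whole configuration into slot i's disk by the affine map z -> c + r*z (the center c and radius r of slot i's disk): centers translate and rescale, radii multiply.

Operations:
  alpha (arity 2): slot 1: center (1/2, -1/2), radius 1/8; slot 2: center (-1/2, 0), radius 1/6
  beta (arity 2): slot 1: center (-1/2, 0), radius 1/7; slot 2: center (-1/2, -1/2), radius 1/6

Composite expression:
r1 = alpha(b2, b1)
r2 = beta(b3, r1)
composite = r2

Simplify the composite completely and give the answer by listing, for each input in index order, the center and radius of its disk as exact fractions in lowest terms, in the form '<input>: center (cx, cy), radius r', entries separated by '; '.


Nesting under beta composes maps z -> c + r*z down each b-path.
b3 passes through 1 substitution, ending at center (-1/2, 0), radius 1/7
b2 passes through 2 substitutions, ending at center (-5/12, -7/12), radius 1/48
b1 passes through 2 substitutions, ending at center (-7/12, -1/2), radius 1/36

b1: center (-7/12, -1/2), radius 1/36; b2: center (-5/12, -7/12), radius 1/48; b3: center (-1/2, 0), radius 1/7


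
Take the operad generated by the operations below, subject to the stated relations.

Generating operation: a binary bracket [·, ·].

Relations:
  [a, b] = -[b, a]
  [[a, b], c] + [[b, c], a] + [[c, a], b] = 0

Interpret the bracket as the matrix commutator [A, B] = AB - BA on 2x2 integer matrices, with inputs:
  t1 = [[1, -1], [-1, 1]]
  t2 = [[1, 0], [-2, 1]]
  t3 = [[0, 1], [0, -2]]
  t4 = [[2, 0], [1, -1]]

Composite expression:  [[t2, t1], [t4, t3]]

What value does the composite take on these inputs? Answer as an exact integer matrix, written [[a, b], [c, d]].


[[0, -12], [8, 0]]

[t2, t1] = [[-2, 0], [0, 2]]
[t4, t3] = [[-1, 3], [2, 1]]
[[t2, t1], [t4, t3]] = [[0, -12], [8, 0]]


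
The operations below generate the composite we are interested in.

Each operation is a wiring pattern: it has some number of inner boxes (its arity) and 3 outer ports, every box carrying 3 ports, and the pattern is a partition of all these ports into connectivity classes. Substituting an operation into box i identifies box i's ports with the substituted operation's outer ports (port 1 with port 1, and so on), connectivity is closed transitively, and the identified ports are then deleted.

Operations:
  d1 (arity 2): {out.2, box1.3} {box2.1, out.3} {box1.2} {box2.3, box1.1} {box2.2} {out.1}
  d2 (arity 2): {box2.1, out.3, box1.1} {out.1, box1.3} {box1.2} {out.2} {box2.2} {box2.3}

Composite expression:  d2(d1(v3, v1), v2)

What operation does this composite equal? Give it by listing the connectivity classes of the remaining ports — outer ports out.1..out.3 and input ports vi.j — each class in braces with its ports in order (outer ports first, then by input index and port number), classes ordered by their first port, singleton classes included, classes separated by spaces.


After gluing at d2, chains via deleted ports link the v-ports.
after d1, the pattern on (v3, v1) reads {out.1} {out.2, v3.3} {out.3, v1.1} {v1.2} {v1.3, v3.1} {v3.2} (out.j = its outer ports)
after d2, the pattern on (v3, v1, v2) reads {out.1, v1.1} {out.2} {out.3, v2.1} {v1.2} {v1.3, v3.1} {v2.2} {v2.3} {v3.2} {v3.3} (out.j = its outer ports)

{out.1, v1.1} {out.2} {out.3, v2.1} {v1.2} {v1.3, v3.1} {v2.2} {v2.3} {v3.2} {v3.3}


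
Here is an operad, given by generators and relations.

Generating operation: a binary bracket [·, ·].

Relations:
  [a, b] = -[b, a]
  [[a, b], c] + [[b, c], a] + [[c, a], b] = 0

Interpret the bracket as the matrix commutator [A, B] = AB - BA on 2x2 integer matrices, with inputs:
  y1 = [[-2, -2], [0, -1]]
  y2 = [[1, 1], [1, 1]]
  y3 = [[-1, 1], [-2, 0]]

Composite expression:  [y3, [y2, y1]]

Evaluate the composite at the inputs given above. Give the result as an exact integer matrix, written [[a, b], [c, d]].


[y2, y1] = [[2, 1], [-1, -2]]
[y3, [y2, y1]] = [[1, -5], [-9, -1]]

[[1, -5], [-9, -1]]


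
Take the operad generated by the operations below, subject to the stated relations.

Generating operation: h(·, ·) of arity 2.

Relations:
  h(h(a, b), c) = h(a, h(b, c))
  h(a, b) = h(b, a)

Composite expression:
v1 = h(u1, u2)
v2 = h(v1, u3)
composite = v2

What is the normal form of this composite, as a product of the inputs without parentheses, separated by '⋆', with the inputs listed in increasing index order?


u1 ⋆ u2 ⋆ u3

Key point: h commutes, so take the u-inputs in any fixed order.
h(u1, u2) flattens to u1 ⋆ u2
h(h(u1, u2), u3) flattens to u1 ⋆ u2 ⋆ u3
commutativity sorts the factors: u1 ⋆ u2 ⋆ u3


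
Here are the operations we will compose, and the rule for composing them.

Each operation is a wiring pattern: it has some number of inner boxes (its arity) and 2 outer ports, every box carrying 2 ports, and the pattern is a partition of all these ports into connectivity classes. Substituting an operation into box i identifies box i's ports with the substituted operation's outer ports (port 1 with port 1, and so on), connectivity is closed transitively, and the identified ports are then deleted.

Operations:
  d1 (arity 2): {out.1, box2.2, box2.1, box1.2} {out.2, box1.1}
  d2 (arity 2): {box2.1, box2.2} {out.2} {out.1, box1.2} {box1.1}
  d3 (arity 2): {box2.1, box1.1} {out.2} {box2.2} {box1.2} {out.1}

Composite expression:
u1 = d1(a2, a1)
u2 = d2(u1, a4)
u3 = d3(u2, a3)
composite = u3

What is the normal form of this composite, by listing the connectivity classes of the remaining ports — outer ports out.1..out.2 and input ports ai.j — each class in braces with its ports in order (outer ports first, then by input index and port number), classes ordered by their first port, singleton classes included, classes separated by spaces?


{out.1} {out.2} {a1.1, a1.2, a2.2} {a2.1, a3.1} {a3.2} {a4.1, a4.2}

Connectivity passes through glued d3-boundaries; trace each wire chain.
the subtree at d1 composes to {out.1, a1.1, a1.2, a2.2} {out.2, a2.1} on (a2, a1); out.j = own outer ports
the subtree at d2 composes to {out.1, a2.1} {out.2} {a1.1, a1.2, a2.2} {a4.1, a4.2} on (a2, a1, a4); out.j = own outer ports
the subtree at d3 composes to {out.1} {out.2} {a1.1, a1.2, a2.2} {a2.1, a3.1} {a3.2} {a4.1, a4.2} on (a2, a1, a4, a3); out.j = own outer ports


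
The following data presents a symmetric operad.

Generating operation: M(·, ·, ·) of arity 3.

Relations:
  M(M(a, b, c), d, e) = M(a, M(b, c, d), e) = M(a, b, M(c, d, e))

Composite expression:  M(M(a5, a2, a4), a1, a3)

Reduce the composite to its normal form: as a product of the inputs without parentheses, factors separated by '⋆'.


All parenthesizations of M agree; list the a-inputs left to right.
M(a5, a2, a4) collapses to a5 ⋆ a2 ⋆ a4
M(M(a5, a2, a4), a1, a3) collapses to a5 ⋆ a2 ⋆ a4 ⋆ a1 ⋆ a3

a5 ⋆ a2 ⋆ a4 ⋆ a1 ⋆ a3


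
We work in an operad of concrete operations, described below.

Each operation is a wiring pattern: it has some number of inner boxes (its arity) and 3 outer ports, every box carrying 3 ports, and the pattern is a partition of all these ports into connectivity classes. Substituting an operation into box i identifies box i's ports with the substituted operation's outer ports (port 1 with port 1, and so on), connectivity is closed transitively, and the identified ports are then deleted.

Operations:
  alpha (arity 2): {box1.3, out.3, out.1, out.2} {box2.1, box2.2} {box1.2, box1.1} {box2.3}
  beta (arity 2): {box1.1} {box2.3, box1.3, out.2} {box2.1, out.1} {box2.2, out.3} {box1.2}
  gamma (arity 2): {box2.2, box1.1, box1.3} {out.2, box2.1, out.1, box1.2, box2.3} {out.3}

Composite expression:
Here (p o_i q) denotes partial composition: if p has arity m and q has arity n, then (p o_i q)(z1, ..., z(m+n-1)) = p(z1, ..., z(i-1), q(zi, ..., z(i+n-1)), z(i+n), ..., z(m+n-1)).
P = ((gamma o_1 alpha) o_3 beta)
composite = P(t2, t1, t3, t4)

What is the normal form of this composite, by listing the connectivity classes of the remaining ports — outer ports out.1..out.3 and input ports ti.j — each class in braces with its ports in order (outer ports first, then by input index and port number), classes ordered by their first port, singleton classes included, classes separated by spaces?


Two ports join when wires chain via gamma-identified ports.
after alpha, the pattern on (t2, t1) reads {out.1, out.2, out.3, t2.3} {t1.1, t1.2} {t1.3} {t2.1, t2.2} (out.j = its outer ports)
after beta, the pattern on (t3, t4) reads {out.1, t4.1} {out.2, t3.3, t4.3} {out.3, t4.2} {t3.1} {t3.2} (out.j = its outer ports)
after gamma, the pattern on (t2, t1, t3, t4) reads {out.1, out.2, t2.3, t3.3, t4.1, t4.2, t4.3} {out.3} {t1.1, t1.2} {t1.3} {t2.1, t2.2} {t3.1} {t3.2} (out.j = its outer ports)

{out.1, out.2, t2.3, t3.3, t4.1, t4.2, t4.3} {out.3} {t1.1, t1.2} {t1.3} {t2.1, t2.2} {t3.1} {t3.2}


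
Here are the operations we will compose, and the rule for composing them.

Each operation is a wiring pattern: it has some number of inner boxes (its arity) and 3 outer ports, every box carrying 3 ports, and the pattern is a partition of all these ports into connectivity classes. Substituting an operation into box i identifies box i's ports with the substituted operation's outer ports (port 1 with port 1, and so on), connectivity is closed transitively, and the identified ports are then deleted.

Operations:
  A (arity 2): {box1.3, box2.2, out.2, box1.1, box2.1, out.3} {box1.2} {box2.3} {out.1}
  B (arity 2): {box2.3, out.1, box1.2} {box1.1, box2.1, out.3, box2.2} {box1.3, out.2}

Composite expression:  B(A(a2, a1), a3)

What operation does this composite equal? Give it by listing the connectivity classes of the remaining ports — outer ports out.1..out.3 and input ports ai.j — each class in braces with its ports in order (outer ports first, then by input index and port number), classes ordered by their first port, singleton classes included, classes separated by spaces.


{out.1, out.2, a1.1, a1.2, a2.1, a2.3, a3.3} {out.3, a3.1, a3.2} {a1.3} {a2.2}

Treat the ports identified at B as solder joints: merge, then drop.
through A, on inputs (a2, a1): {out.1} {out.2, out.3, a1.1, a1.2, a2.1, a2.3} {a1.3} {a2.2} (out.j = stage outer ports)
through B, on inputs (a2, a1, a3): {out.1, out.2, a1.1, a1.2, a2.1, a2.3, a3.3} {out.3, a3.1, a3.2} {a1.3} {a2.2} (out.j = stage outer ports)


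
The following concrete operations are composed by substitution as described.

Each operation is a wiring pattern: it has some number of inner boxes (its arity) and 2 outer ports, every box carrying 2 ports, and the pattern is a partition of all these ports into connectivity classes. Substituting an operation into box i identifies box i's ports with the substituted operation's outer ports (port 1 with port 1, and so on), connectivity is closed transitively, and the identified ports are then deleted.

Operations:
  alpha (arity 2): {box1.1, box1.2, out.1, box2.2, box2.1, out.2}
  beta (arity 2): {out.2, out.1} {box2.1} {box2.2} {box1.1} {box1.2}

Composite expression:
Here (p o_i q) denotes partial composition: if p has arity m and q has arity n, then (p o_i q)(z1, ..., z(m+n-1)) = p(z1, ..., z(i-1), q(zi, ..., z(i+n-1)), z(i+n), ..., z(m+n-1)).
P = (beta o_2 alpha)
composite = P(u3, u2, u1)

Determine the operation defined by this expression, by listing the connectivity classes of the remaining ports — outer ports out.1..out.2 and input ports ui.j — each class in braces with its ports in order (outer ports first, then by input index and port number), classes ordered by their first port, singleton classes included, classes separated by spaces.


{out.1, out.2} {u1.1, u1.2, u2.1, u2.2} {u3.1} {u3.2}

Two ports join when wires chain via beta-identified ports.
through alpha, on inputs (u2, u1): {out.1, out.2, u1.1, u1.2, u2.1, u2.2} (out.j = stage outer ports)
through beta, on inputs (u3, u2, u1): {out.1, out.2} {u1.1, u1.2, u2.1, u2.2} {u3.1} {u3.2} (out.j = stage outer ports)


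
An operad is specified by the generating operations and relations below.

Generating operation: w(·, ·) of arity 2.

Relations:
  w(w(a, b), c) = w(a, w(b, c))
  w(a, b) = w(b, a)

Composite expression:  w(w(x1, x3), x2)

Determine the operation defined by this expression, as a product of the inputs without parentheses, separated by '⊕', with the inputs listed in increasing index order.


x1 ⊕ x2 ⊕ x3

Any arrangement under w is one operation, so sort the x-inputs.
w(x1, x3) flattens to x1 ⊕ x3
w(w(x1, x3), x2) flattens to x1 ⊕ x3 ⊕ x2
sorting the factors by input index: x1 ⊕ x2 ⊕ x3


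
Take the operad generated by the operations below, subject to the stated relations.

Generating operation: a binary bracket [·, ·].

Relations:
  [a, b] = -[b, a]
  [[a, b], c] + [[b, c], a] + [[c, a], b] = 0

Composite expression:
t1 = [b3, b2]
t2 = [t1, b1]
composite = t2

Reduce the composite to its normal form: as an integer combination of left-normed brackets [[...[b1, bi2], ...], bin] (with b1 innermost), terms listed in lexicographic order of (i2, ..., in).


[[b1, b2], b3] - [[b1, b3], b2]

Antisymmetry and Jacobi reduce to b1-anchored left-normed brackets.
Composite bracket: [[b3, b2], b1]
Applying ab - ba throughout gives 4 signed words (2^2 = 4).
Only words starting with b1 matter:
  word b1b2b3 has sign +1, contributing +[[b1, b2], b3]
  word b1b3b2 has sign -1, contributing -[[b1, b3], b2]


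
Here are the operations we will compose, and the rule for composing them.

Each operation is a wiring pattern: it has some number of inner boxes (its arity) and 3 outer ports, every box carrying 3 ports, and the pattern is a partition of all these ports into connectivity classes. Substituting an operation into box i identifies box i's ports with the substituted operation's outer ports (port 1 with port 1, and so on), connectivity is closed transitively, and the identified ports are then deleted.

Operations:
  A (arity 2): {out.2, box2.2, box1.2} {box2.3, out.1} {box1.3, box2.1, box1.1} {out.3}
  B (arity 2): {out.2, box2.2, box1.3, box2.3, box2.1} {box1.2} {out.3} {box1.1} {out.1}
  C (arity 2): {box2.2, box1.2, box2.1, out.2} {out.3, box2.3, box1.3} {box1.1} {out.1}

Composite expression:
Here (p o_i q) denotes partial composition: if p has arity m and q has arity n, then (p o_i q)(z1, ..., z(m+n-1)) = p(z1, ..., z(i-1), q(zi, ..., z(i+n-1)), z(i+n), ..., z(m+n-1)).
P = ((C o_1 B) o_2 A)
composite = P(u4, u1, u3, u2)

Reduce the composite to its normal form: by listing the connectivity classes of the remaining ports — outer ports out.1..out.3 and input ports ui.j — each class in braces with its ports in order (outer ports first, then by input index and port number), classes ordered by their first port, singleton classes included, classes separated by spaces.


{out.1} {out.2, u1.2, u2.1, u2.2, u3.2, u3.3, u4.3} {out.3, u2.3} {u1.1, u1.3, u3.1} {u4.1} {u4.2}

Substituting into C glues patterns; closure does the rest.
the subtree at A composes to {out.1, u3.3} {out.2, u1.2, u3.2} {out.3} {u1.1, u1.3, u3.1} on (u1, u3); out.j = own outer ports
the subtree at B composes to {out.1} {out.2, u1.2, u3.2, u3.3, u4.3} {out.3} {u1.1, u1.3, u3.1} {u4.1} {u4.2} on (u4, u1, u3); out.j = own outer ports
the subtree at C composes to {out.1} {out.2, u1.2, u2.1, u2.2, u3.2, u3.3, u4.3} {out.3, u2.3} {u1.1, u1.3, u3.1} {u4.1} {u4.2} on (u4, u1, u3, u2); out.j = own outer ports


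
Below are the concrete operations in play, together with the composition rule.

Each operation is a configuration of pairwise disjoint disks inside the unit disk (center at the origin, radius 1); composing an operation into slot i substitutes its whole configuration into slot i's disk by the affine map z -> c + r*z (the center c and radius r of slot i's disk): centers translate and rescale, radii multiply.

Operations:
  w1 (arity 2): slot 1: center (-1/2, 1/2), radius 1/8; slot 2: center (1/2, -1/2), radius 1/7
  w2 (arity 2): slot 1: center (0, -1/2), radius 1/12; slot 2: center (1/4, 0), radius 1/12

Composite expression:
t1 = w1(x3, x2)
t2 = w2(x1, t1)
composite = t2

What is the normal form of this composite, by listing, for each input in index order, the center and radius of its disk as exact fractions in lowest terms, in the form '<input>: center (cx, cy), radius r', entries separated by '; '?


x1: center (0, -1/2), radius 1/12; x2: center (7/24, -1/24), radius 1/84; x3: center (5/24, 1/24), radius 1/96


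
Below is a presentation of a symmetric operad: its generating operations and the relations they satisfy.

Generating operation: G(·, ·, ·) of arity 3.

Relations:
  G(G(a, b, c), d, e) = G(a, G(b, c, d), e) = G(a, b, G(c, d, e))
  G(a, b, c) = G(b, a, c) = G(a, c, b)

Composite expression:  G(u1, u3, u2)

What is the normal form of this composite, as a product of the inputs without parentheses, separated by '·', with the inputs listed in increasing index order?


u1 · u2 · u3

Both nesting and order wash out for G; what remains is which u's occur.
G(u1, u3, u2) flattens to u1 · u3 · u2
putting the inputs in ascending order: u1 · u2 · u3


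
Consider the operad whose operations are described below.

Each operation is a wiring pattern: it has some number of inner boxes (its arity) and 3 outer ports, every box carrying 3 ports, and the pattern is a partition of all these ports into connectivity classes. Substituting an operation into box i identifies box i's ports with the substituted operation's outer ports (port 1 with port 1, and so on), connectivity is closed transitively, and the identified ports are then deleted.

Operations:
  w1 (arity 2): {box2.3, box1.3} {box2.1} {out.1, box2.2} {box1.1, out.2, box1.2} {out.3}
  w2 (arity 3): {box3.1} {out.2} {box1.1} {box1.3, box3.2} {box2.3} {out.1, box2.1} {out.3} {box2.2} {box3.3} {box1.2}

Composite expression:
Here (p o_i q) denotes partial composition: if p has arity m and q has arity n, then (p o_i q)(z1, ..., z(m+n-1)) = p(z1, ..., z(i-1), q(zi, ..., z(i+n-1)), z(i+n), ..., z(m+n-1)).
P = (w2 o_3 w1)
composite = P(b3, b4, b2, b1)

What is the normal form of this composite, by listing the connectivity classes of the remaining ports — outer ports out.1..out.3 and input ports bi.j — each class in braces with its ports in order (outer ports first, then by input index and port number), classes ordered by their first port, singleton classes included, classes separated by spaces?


{out.1, b4.1} {out.2} {out.3} {b1.1} {b1.2} {b1.3, b2.3} {b2.1, b2.2, b3.3} {b3.1} {b3.2} {b4.2} {b4.3}

Two ports join when wires chain via w2-identified ports.
composing w1 on (b2, b1), with out.j its own outer ports: {out.1, b1.2} {out.2, b2.1, b2.2} {out.3} {b1.1} {b1.3, b2.3}
composing w2 on (b3, b4, b2, b1), with out.j its own outer ports: {out.1, b4.1} {out.2} {out.3} {b1.1} {b1.2} {b1.3, b2.3} {b2.1, b2.2, b3.3} {b3.1} {b3.2} {b4.2} {b4.3}


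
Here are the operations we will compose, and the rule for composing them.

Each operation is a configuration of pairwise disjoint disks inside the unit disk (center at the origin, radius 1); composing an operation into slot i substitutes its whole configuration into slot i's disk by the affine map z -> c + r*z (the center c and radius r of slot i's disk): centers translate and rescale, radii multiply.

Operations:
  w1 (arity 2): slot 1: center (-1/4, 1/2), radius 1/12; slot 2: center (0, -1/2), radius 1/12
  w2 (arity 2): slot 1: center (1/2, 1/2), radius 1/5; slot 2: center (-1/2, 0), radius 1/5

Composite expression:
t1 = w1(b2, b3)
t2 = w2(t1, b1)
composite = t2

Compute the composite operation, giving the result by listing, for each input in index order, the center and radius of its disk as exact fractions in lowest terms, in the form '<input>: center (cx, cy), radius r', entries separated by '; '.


b1: center (-1/2, 0), radius 1/5; b2: center (9/20, 3/5), radius 1/60; b3: center (1/2, 2/5), radius 1/60

Each b-disk chains the slot maps above it in w2; radii multiply.
b2 passes through 2 substitutions, ending at center (9/20, 3/5), radius 1/60
b3 passes through 2 substitutions, ending at center (1/2, 2/5), radius 1/60
b1 passes through 1 substitution, ending at center (-1/2, 0), radius 1/5


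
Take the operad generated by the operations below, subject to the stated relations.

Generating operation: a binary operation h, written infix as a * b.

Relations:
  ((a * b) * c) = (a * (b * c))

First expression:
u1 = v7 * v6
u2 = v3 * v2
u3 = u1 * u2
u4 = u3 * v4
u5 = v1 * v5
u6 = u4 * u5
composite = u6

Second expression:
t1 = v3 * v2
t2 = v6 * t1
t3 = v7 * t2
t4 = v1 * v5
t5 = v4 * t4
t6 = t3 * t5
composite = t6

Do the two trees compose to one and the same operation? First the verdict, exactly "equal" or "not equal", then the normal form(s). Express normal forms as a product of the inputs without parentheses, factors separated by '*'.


equal; both compose to v7 * v6 * v3 * v2 * v4 * v1 * v5

The first expression, normalized: v7 * v6 * v3 * v2 * v4 * v1 * v5
The second expression, normalized: v7 * v6 * v3 * v2 * v4 * v1 * v5
The forms coincide; equal.


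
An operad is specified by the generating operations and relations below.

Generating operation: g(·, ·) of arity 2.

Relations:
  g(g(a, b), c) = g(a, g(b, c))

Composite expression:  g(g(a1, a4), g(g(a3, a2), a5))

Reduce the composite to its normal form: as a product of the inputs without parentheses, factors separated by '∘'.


Every regrouping of g is equal, so read the a-inputs in written order.
g(a1, a4) linearizes to a1 ∘ a4
g(a3, a2) linearizes to a3 ∘ a2
g(g(a3, a2), a5) linearizes to a3 ∘ a2 ∘ a5
g(g(a1, a4), g(g(a3, a2), a5)) linearizes to a1 ∘ a4 ∘ a3 ∘ a2 ∘ a5

a1 ∘ a4 ∘ a3 ∘ a2 ∘ a5


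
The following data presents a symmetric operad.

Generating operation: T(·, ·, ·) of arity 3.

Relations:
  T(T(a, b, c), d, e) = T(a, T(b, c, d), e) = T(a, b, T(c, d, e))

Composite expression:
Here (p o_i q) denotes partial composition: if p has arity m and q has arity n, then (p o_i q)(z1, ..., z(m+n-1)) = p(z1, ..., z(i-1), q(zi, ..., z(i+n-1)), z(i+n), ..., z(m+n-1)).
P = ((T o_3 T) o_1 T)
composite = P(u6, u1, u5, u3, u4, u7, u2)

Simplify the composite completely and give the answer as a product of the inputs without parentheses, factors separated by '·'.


u6 · u1 · u5 · u3 · u4 · u7 · u2


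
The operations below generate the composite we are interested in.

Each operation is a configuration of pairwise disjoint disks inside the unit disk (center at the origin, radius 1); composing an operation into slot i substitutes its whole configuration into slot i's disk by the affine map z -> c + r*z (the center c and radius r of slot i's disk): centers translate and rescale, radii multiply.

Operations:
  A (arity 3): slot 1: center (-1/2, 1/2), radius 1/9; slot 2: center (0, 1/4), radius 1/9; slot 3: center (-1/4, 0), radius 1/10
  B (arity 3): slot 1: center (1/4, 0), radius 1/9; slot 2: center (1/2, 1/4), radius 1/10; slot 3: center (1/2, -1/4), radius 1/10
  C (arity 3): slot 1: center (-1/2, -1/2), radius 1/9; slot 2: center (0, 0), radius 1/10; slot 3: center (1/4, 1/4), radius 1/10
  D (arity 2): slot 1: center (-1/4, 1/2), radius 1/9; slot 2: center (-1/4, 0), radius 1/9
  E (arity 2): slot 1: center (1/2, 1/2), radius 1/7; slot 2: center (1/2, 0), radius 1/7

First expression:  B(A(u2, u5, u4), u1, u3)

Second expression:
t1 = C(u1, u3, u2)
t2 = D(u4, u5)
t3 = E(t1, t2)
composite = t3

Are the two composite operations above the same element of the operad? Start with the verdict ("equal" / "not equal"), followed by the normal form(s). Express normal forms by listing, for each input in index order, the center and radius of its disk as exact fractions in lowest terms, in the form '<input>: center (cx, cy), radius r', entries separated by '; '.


not equal — first u1: center (1/2, 1/4), radius 1/10; u2: center (7/36, 1/18), radius 1/81; u3: center (1/2, -1/4), radius 1/10; u4: center (2/9, 0), radius 1/90; u5: center (1/4, 1/36), radius 1/81, second u1: center (3/7, 3/7), radius 1/63; u2: center (15/28, 15/28), radius 1/70; u3: center (1/2, 1/2), radius 1/70; u4: center (13/28, 1/14), radius 1/63; u5: center (13/28, 0), radius 1/63

In normal form, the first expression is u1: center (1/2, 1/4), radius 1/10; u2: center (7/36, 1/18), radius 1/81; u3: center (1/2, -1/4), radius 1/10; u4: center (2/9, 0), radius 1/90; u5: center (1/4, 1/36), radius 1/81
In normal form, the second expression is u1: center (3/7, 3/7), radius 1/63; u2: center (15/28, 15/28), radius 1/70; u3: center (1/2, 1/2), radius 1/70; u4: center (13/28, 1/14), radius 1/63; u5: center (13/28, 0), radius 1/63
They disagree, so not equal.


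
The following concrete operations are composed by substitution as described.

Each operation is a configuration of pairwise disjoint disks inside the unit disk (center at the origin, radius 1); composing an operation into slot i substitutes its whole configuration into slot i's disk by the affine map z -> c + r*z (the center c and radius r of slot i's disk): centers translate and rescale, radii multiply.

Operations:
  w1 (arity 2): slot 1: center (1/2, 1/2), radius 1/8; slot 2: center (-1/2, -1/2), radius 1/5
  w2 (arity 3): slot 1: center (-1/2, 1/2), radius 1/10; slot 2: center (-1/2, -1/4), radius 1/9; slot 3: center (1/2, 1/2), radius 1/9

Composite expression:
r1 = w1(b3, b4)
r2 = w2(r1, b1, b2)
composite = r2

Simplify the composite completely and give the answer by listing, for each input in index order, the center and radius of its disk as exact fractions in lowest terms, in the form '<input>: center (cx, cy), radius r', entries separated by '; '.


b1: center (-1/2, -1/4), radius 1/9; b2: center (1/2, 1/2), radius 1/9; b3: center (-9/20, 11/20), radius 1/80; b4: center (-11/20, 9/20), radius 1/50

Affine substitution under w2: radii multiply and b-centers shift.
for b3, the 2-step affine chain lands on center (-9/20, 11/20), radius 1/80
for b4, the 2-step affine chain lands on center (-11/20, 9/20), radius 1/50
for b1, the 1-step affine chain lands on center (-1/2, -1/4), radius 1/9
for b2, the 1-step affine chain lands on center (1/2, 1/2), radius 1/9


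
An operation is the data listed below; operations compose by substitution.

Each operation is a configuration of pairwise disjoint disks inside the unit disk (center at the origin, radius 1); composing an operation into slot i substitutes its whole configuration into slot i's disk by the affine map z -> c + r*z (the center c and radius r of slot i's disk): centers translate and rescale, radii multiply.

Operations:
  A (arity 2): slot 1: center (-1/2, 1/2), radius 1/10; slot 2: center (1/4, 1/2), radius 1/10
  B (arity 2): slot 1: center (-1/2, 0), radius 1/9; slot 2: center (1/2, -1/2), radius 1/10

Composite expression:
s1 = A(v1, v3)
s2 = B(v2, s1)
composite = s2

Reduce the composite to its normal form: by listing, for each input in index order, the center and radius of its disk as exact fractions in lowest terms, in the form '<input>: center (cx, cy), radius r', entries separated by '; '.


v1: center (9/20, -9/20), radius 1/100; v2: center (-1/2, 0), radius 1/9; v3: center (21/40, -9/20), radius 1/100

Below B, radii multiply path by path; the v-disk centers shift.
tracing v2 down its 1-map path: center (-1/2, 0), radius 1/9
tracing v1 down its 2-map path: center (9/20, -9/20), radius 1/100
tracing v3 down its 2-map path: center (21/40, -9/20), radius 1/100


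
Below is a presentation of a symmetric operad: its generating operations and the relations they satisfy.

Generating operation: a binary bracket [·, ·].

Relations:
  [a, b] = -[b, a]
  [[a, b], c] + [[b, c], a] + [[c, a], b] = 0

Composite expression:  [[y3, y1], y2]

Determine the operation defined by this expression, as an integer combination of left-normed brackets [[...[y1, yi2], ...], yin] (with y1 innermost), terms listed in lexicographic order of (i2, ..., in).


-[[y1, y3], y2]

Skip Jacobi rewriting: expand, keep y1-initial words, read off terms.
Composite bracket: [[y3, y1], y2]
The bracket unfolds into 4 signed words via [a, b] = ab - ba (2^2 = 4).
Only words starting with y1 matter:
  sign of y1y3y2 is -1, so it contributes -[[y1, y3], y2]


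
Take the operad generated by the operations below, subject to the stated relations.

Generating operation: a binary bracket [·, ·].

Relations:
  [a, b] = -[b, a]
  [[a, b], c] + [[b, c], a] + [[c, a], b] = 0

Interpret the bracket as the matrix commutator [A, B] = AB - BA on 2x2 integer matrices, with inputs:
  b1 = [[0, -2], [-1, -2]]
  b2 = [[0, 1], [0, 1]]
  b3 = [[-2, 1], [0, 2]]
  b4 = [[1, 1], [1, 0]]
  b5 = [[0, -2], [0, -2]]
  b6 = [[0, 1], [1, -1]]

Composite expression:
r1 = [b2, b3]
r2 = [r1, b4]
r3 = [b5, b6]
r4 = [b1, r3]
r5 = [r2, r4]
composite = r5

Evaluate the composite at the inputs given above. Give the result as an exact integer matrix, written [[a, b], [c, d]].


[[-24, 48], [-48, 24]]


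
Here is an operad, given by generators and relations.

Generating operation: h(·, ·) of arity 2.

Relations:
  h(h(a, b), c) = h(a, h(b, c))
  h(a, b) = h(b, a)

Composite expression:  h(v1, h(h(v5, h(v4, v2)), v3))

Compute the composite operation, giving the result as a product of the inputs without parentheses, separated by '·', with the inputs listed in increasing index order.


v1 · v2 · v3 · v4 · v5

Shape and order are irrelevant to h; the v-input set decides.
h(v4, v2) unparenthesizes to v4 · v2
h(v5, h(v4, v2)) unparenthesizes to v5 · v4 · v2
h(h(v5, h(v4, v2)), v3) unparenthesizes to v5 · v4 · v2 · v3
h(v1, h(h(v5, h(v4, v2)), v3)) unparenthesizes to v1 · v5 · v4 · v2 · v3
sorting the factors by input index: v1 · v2 · v3 · v4 · v5


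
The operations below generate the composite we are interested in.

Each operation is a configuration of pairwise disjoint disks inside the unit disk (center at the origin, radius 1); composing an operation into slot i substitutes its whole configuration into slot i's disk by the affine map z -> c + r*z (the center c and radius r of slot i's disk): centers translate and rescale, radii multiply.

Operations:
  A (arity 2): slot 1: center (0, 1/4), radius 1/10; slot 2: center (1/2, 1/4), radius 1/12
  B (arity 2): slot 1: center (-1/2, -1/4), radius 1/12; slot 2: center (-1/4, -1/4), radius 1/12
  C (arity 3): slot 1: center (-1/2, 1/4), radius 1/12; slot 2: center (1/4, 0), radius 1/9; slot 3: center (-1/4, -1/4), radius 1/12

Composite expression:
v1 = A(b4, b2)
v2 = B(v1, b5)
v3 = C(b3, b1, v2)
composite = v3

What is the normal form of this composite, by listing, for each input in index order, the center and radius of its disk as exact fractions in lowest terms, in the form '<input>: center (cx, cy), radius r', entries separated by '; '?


Affine substitution under C: radii multiply and b-centers shift.
b3: after 1 affine step, its disk has center (-1/2, 1/4), radius 1/12
b1: after 1 affine step, its disk has center (1/4, 0), radius 1/9
b4: after 3 affine steps, its disk has center (-7/24, -155/576), radius 1/1440
b2: after 3 affine steps, its disk has center (-83/288, -155/576), radius 1/1728
b5: after 2 affine steps, its disk has center (-13/48, -13/48), radius 1/144

b1: center (1/4, 0), radius 1/9; b2: center (-83/288, -155/576), radius 1/1728; b3: center (-1/2, 1/4), radius 1/12; b4: center (-7/24, -155/576), radius 1/1440; b5: center (-13/48, -13/48), radius 1/144


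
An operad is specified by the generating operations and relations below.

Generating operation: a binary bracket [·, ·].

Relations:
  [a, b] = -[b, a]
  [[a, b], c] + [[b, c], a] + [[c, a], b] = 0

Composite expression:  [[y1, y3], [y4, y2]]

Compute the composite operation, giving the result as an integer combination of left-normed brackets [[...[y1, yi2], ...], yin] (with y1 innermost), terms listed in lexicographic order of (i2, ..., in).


-[[[y1, y3], y2], y4] + [[[y1, y3], y4], y2]


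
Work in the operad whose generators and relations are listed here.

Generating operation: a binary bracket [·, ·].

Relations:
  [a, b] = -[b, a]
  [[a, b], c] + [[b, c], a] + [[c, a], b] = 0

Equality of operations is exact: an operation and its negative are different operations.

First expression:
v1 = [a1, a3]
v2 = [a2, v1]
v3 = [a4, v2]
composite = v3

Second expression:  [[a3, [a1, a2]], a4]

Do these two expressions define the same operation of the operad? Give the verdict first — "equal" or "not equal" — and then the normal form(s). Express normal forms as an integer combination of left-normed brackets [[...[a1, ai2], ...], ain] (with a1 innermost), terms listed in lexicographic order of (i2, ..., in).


not equal: they reduce to [[[a1, a3], a2], a4] and -[[[a1, a2], a3], a4]

In normal form, the first expression is [[[a1, a3], a2], a4]
In normal form, the second expression is -[[[a1, a2], a3], a4]
The normal forms differ: not equal.


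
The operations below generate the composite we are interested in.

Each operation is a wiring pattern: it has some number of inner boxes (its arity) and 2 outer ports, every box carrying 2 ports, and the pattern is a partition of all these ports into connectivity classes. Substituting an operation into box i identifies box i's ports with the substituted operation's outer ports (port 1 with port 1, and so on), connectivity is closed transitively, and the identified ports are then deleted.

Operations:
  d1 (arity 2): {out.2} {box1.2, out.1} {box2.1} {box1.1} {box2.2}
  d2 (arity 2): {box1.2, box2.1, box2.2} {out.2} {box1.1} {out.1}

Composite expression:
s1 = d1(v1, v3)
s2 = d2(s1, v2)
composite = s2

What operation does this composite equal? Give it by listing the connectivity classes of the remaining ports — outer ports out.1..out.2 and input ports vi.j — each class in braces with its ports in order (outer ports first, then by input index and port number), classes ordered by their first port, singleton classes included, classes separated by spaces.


Treat the ports identified at d2 as solder joints: merge, then drop.
d1 over (v1, v3) gives {out.1, v1.2} {out.2} {v1.1} {v3.1} {v3.2}, out.j being that stage's outer ports
d2 over (v1, v3, v2) gives {out.1} {out.2} {v1.1} {v1.2} {v2.1, v2.2} {v3.1} {v3.2}, out.j being that stage's outer ports

{out.1} {out.2} {v1.1} {v1.2} {v2.1, v2.2} {v3.1} {v3.2}
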